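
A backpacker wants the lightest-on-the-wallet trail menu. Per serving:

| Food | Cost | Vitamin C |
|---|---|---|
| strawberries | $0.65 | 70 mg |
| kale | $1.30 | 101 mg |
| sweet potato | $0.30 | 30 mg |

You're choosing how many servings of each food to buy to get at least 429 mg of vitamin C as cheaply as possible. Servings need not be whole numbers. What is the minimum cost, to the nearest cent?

$3.98

Cost per mg of vitamin C: strawberries $0.0093, sweet potato $0.0100, kale $0.0129.
With no serving limits, use only strawberries: 429 mg / 70 mg = 6.129 servings × $0.65 = $3.98.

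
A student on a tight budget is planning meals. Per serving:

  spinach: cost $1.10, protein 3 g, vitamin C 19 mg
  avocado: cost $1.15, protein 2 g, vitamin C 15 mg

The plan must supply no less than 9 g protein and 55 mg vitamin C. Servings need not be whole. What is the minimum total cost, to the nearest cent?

$3.30

At the optimum either one food covers both requirements or two foods hit both targets exactly; no other combination can be cheaper.
spinach only: max(9/3, 55/19) = 3 servings → $3.30.
avocado only: max(9/2, 55/15) = 4.5 servings → $5.17.
spinach + avocado: the both-tight solution has a negative serving — not a feasible corner.
The minimum over all feasible corners is $3.30.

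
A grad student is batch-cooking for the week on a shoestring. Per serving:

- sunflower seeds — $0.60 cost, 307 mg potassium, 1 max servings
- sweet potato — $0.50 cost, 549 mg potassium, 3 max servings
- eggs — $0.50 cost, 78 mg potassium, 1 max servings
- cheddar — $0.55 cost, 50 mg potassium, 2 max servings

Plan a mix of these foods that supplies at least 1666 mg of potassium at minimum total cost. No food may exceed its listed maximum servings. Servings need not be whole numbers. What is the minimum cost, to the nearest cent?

Cost per mg of potassium: sweet potato $0.0009, sunflower seeds $0.0020, eggs $0.0064, cheddar $0.0110.
Take 3 servings of sweet potato: +1647.0 mg potassium for $1.50 (total $1.50, still need 19.0 mg).
Take 0.06189 servings of sunflower seeds: +19.0 mg potassium for $0.04 (total $1.54, still need 0.0 mg).
Greedy by cheapest-per-mg is optimal for a single linear constraint, so the minimum cost is $1.54.

$1.54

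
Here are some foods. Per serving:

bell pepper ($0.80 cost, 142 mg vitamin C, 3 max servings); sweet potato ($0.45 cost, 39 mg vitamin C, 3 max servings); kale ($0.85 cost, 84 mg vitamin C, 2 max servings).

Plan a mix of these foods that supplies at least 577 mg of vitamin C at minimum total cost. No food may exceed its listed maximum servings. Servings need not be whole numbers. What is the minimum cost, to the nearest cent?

Cost per mg of vitamin C: bell pepper $0.0056, kale $0.0101, sweet potato $0.0115.
Take 3 servings of bell pepper: +426.0 mg vitamin C for $2.40 (total $2.40, still need 151.0 mg).
Take 1.798 servings of kale: +151.0 mg vitamin C for $1.53 (total $3.93, still need 0.0 mg).
Filling from the cheapest source first is optimal under one linear minimum: $3.93.

$3.93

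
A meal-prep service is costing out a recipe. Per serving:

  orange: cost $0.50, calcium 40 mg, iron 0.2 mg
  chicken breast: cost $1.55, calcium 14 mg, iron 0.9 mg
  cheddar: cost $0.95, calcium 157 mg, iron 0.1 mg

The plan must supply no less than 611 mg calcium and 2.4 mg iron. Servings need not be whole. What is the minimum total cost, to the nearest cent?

An LP optimum is at a vertex; with two nutrient constraints at most two foods are used. Check each candidate.
orange only: max(611/40, 2.4/0.2) = 15.28 servings → $7.64.
chicken breast only: max(611/14, 2.4/0.9) = 43.64 servings → $67.65.
cheddar only: max(611/157, 2.4/0.1) = 24 servings → $22.80.
orange + chicken breast: the both-tight solution has a negative serving — not a feasible corner.
orange + cheddar with both tight: 11.52 servings and 0.9562 servings → $6.67.
chicken breast + cheddar with both tight: 2.257 servings and 3.69 servings → $7.00.
The minimum over all feasible corners is $6.67.

$6.67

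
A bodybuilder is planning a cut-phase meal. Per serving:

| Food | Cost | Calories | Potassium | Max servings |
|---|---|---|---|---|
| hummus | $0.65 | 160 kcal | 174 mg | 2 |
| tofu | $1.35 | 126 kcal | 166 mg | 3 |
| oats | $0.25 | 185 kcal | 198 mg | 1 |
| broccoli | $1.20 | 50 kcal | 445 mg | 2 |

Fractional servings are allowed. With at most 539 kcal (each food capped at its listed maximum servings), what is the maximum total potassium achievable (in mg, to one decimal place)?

1454.3 mg

Potassium per kcal: broccoli 8.9, tofu 1.317, hummus 1.087, oats 1.07.
Take 2 servings of broccoli: uses 100 kcal, +890.0 mg potassium (running total 890.0 mg).
Take 3 servings of tofu: uses 378 kcal, +498.0 mg potassium (running total 1388.0 mg).
Take 0.3812 servings of hummus: uses 61 kcal, +66.3 mg potassium (running total 1454.3 mg).
Filling greedily by potassium-per-kcal is optimal for one linear limit, giving 1454.3 mg.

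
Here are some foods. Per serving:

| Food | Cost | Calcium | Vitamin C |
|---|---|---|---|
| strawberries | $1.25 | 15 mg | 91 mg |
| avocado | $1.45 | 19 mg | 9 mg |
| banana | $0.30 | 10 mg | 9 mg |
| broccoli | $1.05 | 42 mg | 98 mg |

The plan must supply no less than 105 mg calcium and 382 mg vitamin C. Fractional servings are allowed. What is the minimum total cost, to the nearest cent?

$4.09

Check every corner: each single food scaled to meet both minima, and each pair solved so both constraints bind.
strawberries only: max(105/15, 382/91) = 7 servings → $8.75.
avocado only: max(105/19, 382/9) = 42.44 servings → $61.54.
banana only: max(105/10, 382/9) = 42.44 servings → $12.73.
broccoli only: max(105/42, 382/98) = 3.898 servings → $4.09.
strawberries + avocado with both tight: 3.96 servings and 2.4 servings → $8.43.
strawberries + banana with both tight: 3.71 servings and 4.935 servings → $6.12.
strawberries + broccoli with both tight: 2.446 servings and 1.626 servings → $4.77.
avocado + banana with both targets exact would need a negative amount; discard.
avocado + broccoli: the both-tight solution has a negative serving — not a feasible corner.
banana + broccoli: the both-tight solution has a negative serving — not a feasible corner.
So the least-cost plan costs $4.09.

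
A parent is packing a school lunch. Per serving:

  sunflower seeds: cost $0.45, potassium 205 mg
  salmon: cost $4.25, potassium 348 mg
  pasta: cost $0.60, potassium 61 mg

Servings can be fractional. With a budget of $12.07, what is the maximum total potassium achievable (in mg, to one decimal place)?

5498.6 mg

Potassium per dollar: sunflower seeds 455.6, pasta 101.7, salmon 81.88.
With no serving limits, spend the whole cost allowance on sunflower seeds: $12.07 / $0.45 × 205 mg = 5498.6 mg.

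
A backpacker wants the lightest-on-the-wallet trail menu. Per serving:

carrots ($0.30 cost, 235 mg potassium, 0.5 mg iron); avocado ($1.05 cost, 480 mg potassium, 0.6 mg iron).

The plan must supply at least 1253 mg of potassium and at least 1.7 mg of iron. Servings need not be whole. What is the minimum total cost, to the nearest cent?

Two binding constraints pin down two serving amounts, so the optimal mix uses at most two foods. The candidates are each food alone (scaled to the tighter of potassium/iron) and each pair with both constraints tight.
carrots only: max(1253/235, 1.7/0.5) = 5.332 servings → $1.60.
avocado only: max(1253/480, 1.7/0.6) = 2.833 servings → $2.98.
carrots + avocado with both tight: 0.6485 servings and 2.293 servings → $2.60.
So the least-cost plan costs $1.60.

$1.60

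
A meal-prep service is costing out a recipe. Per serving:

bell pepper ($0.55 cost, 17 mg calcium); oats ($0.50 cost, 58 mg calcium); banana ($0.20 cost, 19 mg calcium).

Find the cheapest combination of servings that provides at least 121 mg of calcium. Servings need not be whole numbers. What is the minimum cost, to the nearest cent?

Cost per mg of calcium: oats $0.0086, banana $0.0105, bell pepper $0.0324.
With no serving limits, use only oats: 121 mg / 58 mg = 2.086 servings × $0.50 = $1.04.

$1.04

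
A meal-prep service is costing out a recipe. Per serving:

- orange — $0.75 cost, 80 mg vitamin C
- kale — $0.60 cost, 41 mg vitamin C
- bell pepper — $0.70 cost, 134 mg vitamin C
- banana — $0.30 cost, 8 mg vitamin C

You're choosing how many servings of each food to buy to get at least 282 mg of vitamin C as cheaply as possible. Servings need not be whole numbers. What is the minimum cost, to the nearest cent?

$1.47

Cost per mg of vitamin C: bell pepper $0.0052, orange $0.0094, kale $0.0146, banana $0.0375.
With no serving limits, use only bell pepper: 282 mg / 134 mg = 2.104 servings × $0.70 = $1.47.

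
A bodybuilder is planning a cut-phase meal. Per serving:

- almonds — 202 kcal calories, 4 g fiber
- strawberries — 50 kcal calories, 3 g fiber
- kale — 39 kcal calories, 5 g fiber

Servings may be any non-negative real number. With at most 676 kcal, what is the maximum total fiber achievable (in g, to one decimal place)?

Fiber per kcal: kale 0.1282, strawberries 0.06, almonds 0.0198.
With no serving limits, spend the whole calories allowance on kale: 676 kcal / 39 kcal × 5 g = 86.7 g.

86.7 g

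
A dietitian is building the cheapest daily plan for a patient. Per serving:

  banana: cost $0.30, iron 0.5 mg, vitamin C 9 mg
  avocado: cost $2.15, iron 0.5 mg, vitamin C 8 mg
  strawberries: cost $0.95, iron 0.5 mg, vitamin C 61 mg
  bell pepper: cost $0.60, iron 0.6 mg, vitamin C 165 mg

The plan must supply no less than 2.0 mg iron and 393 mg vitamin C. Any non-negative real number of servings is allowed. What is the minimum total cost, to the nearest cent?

$1.76

For a min-cost LP with two ≥-constraints, a basic feasible solution has at most two positive variables.
banana only: max(2.0/0.5, 393/9) = 43.67 servings → $13.10.
avocado only: max(2.0/0.5, 393/8) = 49.12 servings → $105.62.
strawberries only: max(2.0/0.5, 393/61) = 6.443 servings → $6.12.
bell pepper only: max(2.0/0.6, 393/165) = 3.333 servings → $2.00.
banana + avocado: intersection lies outside the first quadrant.
banana + strawberries: intersection lies outside the first quadrant.
banana + bell pepper with both tight: 1.222 servings and 2.315 servings → $1.76.
avocado + strawberries with both targets exact would need a negative amount; discard.
avocado + bell pepper with both tight: 1.212 servings and 2.323 servings → $4.00.
strawberries + bell pepper with both tight: 2.052 servings and 1.623 servings → $2.92.
Cheapest feasible corner: $1.76.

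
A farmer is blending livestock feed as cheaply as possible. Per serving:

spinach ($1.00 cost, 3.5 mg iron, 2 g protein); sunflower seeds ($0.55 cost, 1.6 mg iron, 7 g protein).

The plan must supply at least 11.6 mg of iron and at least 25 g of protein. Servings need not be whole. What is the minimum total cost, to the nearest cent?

spinach only: max(11.6/3.5, 25/2) = 12.5 servings → $12.50.
sunflower seeds only: max(11.6/1.6, 25/7) = 7.25 servings → $3.99.
spinach + sunflower seeds with both tight: 1.934 servings and 3.019 servings → $3.59.
So the least-cost plan costs $3.59.

$3.59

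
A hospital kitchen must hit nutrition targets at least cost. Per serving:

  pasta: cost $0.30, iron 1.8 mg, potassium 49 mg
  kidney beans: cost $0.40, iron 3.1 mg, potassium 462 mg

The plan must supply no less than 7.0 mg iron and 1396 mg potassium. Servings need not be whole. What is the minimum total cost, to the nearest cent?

Two binding constraints pin down two serving amounts, so the optimal mix uses at most two foods. The candidates are each food alone (scaled to the tighter of iron/potassium) and each pair with both constraints tight.
pasta only: max(7.0/1.8, 1396/49) = 28.49 servings → $8.55.
kidney beans only: max(7.0/3.1, 1396/462) = 3.022 servings → $1.21.
pasta + kidney beans: intersection lies outside the first quadrant.
Cheapest feasible corner: $1.21.

$1.21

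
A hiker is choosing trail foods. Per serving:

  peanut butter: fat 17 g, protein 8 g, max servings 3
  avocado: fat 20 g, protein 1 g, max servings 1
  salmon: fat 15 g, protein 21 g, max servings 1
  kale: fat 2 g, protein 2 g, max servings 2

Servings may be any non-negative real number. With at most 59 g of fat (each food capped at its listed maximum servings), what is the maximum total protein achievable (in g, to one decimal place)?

43.8 g

Protein per g fat: salmon 1.4, kale 1, peanut butter 0.4706, avocado 0.05.
Take 1 serving of salmon: uses 15 g fat, +21.0 g protein (running total 21.0 g).
Take 2 servings of kale: uses 4 g fat, +4.0 g protein (running total 25.0 g).
Take 2.353 servings of peanut butter: uses 40 g fat, +18.8 g protein (running total 43.8 g).
Filling greedily by protein-per-g fat is optimal for one linear limit, giving 43.8 g.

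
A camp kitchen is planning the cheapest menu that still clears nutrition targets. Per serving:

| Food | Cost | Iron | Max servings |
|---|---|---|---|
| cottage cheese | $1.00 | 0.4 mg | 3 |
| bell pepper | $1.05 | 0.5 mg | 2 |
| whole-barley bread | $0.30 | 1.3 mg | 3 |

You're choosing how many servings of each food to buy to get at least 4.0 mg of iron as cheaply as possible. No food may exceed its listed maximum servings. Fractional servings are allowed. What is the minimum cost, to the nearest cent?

Cost per mg of iron: whole-barley bread $0.2308, bell pepper $2.1000, cottage cheese $2.5000.
Take 3 servings of whole-barley bread: +3.9 mg iron for $0.90 (total $0.90, still need 0.1 mg).
Take 0.2 servings of bell pepper: +0.1 mg iron for $0.21 (total $1.11, still need 0.0 mg).
Filling from the cheapest source first is optimal under one linear minimum: $1.11.

$1.11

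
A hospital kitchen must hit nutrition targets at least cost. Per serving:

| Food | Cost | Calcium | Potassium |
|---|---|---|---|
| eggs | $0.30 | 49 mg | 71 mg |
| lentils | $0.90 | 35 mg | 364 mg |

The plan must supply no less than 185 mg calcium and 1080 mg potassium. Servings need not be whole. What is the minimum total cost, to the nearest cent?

Check every corner: each single food scaled to meet both minima, and each pair solved so both constraints bind.
eggs only: max(185/49, 1080/71) = 15.21 servings → $4.56.
lentils only: max(185/35, 1080/364) = 5.286 servings → $4.76.
eggs + lentils with both tight: 1.924 servings and 2.592 servings → $2.91.
The minimum over all feasible corners is $2.91.

$2.91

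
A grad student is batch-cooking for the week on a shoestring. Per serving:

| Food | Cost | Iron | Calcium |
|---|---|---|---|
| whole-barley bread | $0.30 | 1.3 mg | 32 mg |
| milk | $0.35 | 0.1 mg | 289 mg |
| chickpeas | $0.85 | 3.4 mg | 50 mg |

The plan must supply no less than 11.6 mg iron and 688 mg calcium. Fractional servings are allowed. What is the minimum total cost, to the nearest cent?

$3.14

Compare the cost at each extreme point of the feasible region.
whole-barley bread only: max(11.6/1.3, 688/32) = 21.5 servings → $6.45.
milk only: max(11.6/0.1, 688/289) = 116 servings → $40.60.
chickpeas only: max(11.6/3.4, 688/50) = 13.76 servings → $11.70.
whole-barley bread + milk with both tight: 8.815 servings and 1.405 servings → $3.14.
whole-barley bread + chickpeas with both targets exact would need a negative amount; discard.
milk + chickpeas with both tight: 1.8 servings and 3.359 servings → $3.48.
The minimum over all feasible corners is $3.14.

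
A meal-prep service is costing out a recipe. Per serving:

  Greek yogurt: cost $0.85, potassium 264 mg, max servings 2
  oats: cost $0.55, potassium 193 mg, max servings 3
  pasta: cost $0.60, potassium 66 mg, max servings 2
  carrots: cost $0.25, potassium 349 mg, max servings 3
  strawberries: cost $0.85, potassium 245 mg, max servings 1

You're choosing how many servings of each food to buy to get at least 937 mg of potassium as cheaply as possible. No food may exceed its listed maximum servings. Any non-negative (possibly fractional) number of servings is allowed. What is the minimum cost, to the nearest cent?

Cost per mg of potassium: carrots $0.0007, oats $0.0028, Greek yogurt $0.0032, strawberries $0.0035, pasta $0.0091.
Take 2.685 servings of carrots: +937.0 mg potassium for $0.67 (total $0.67, still need 0.0 mg).
Filling from the cheapest source first is optimal under one linear minimum: $0.67.

$0.67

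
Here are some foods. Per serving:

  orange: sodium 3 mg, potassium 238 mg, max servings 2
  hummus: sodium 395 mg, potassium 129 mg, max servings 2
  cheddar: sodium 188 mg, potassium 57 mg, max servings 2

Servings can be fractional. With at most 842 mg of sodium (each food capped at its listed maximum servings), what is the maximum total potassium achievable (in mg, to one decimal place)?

747.9 mg

Potassium per mg sodium: orange 79.33, hummus 0.3266, cheddar 0.3032.
Take 2 servings of orange: uses 6 mg sodium, +476.0 mg potassium (running total 476.0 mg).
Take 2 servings of hummus: uses 790 mg sodium, +258.0 mg potassium (running total 734.0 mg).
Take 0.2447 servings of cheddar: uses 46 mg sodium, +13.9 mg potassium (running total 747.9 mg).
Greedy by best ratio exhausts the sodium allowance optimally: 747.9 mg.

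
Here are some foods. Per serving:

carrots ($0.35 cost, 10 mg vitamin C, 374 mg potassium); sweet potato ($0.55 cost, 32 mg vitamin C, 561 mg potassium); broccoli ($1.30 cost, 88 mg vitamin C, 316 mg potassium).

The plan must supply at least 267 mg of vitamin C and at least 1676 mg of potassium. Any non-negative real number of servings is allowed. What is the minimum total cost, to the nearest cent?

$4.07

carrots only: max(267/10, 1676/374) = 26.7 servings → $9.35.
sweet potato only: max(267/32, 1676/561) = 8.344 servings → $4.59.
broccoli only: max(267/88, 1676/316) = 5.304 servings → $6.89.
carrots + sweet potato: intersection lies outside the first quadrant.
carrots + broccoli with both tight: 2.121 servings and 2.793 servings → $4.37.
sweet potato + broccoli with both tight: 1.608 servings and 2.449 servings → $4.07.
Cheapest feasible corner: $4.07.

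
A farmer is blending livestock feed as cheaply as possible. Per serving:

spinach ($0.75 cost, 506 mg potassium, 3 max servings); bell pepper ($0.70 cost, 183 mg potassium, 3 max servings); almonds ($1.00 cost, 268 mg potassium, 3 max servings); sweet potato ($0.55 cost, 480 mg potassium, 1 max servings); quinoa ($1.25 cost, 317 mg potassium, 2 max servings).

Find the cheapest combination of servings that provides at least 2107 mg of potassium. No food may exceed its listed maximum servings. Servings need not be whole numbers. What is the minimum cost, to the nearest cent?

$3.21

Cost per mg of potassium: sweet potato $0.0011, spinach $0.0015, almonds $0.0037, bell pepper $0.0038, quinoa $0.0039.
Take 1 serving of sweet potato: +480.0 mg potassium for $0.55 (total $0.55, still need 1627.0 mg).
Take 3 servings of spinach: +1518.0 mg potassium for $2.25 (total $2.80, still need 109.0 mg).
Take 0.4067 servings of almonds: +109.0 mg potassium for $0.41 (total $3.21, still need 0.0 mg).
Filling from the cheapest source first is optimal under one linear minimum: $3.21.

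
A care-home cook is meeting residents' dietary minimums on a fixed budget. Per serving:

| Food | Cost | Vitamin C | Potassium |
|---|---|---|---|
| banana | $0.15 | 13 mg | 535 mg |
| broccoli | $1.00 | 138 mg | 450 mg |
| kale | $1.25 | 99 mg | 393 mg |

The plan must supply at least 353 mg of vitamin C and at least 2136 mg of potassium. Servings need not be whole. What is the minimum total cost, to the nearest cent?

$2.67

A basic optimal solution has at most two foods positive. Try each food alone and each pair with both targets met exactly.
banana only: max(353/13, 2136/535) = 27.15 servings → $4.07.
broccoli only: max(353/138, 2136/450) = 4.747 servings → $4.75.
kale only: max(353/99, 2136/393) = 5.435 servings → $6.79.
banana + broccoli with both tight: 1.999 servings and 2.37 servings → $2.67.
banana + kale with both tight: 1.52 servings and 3.366 servings → $4.44.
broccoli + kale: the both-tight solution has a negative serving — not a feasible corner.
So the least-cost plan costs $2.67.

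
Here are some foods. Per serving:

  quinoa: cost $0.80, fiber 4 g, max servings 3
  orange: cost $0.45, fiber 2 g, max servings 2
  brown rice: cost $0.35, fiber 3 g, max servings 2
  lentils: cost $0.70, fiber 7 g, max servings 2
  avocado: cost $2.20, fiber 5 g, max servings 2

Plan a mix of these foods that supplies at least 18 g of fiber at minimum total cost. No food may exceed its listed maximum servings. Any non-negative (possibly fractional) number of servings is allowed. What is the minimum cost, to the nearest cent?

$1.87

Cost per g of fiber: lentils $0.1000, brown rice $0.1167, quinoa $0.2000, orange $0.2250, avocado $0.4400.
Take 2 servings of lentils: +14.0 g fiber for $1.40 (total $1.40, still need 4.0 g).
Take 1.333 servings of brown rice: +4.0 g fiber for $0.47 (total $1.87, still need 0.0 g).
Filling from the cheapest source first is optimal under one linear minimum: $1.87.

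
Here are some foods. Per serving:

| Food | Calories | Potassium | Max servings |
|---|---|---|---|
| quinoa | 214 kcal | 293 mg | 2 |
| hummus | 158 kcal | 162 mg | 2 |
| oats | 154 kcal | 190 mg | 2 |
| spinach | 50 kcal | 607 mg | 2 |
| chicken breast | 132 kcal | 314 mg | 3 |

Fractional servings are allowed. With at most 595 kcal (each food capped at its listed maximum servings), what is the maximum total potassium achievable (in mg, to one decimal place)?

2291.5 mg

Potassium per kcal: spinach 12.14, chicken breast 2.379, quinoa 1.369, oats 1.234, hummus 1.025.
Take 2 servings of spinach: uses 100 kcal, +1214.0 mg potassium (running total 1214.0 mg).
Take 3 servings of chicken breast: uses 396 kcal, +942.0 mg potassium (running total 2156.0 mg).
Take 0.4626 servings of quinoa: uses 99 kcal, +135.5 mg potassium (running total 2291.5 mg).
Greedy by best ratio exhausts the calories allowance optimally: 2291.5 mg.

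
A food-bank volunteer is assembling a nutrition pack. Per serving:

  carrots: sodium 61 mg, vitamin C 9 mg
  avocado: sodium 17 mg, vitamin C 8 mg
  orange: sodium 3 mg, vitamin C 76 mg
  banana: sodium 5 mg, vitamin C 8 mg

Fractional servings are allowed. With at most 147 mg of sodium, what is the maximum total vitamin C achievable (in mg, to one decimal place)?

3724.0 mg

Vitamin C per mg sodium: orange 25.33, banana 1.6, avocado 0.4706, carrots 0.1475.
With no serving limits, spend the whole sodium allowance on orange: 147 mg / 3 mg × 76 mg = 3724.0 mg.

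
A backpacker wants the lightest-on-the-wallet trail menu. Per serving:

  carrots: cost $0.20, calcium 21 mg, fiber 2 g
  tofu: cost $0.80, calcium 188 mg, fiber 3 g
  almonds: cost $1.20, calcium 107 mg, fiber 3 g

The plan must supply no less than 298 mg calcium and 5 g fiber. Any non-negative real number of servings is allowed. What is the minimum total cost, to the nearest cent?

Two binding constraints pin down two serving amounts, so the optimal mix uses at most two foods. The candidates are each food alone (scaled to the tighter of calcium/fiber) and each pair with both constraints tight.
carrots only: max(298/21, 5/2) = 14.19 servings → $2.84.
tofu only: max(298/188, 5/3) = 1.667 servings → $1.33.
almonds only: max(298/107, 5/3) = 2.785 servings → $3.34.
carrots + tofu with both tight: 0.147 servings and 1.569 servings → $1.28.
carrots + almonds with both targets exact would need a negative amount; discard.
tofu + almonds with both tight: 1.477 servings and 0.1893 servings → $1.41.
So the least-cost plan costs $1.28.

$1.28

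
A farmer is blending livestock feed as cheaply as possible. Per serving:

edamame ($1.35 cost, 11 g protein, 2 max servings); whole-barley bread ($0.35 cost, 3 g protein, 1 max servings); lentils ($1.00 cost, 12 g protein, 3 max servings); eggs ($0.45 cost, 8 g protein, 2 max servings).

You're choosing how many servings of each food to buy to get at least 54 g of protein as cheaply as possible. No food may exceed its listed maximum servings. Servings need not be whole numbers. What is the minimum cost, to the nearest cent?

Cost per g of protein: eggs $0.0563, lentils $0.0833, whole-barley bread $0.1167, edamame $0.1227.
Take 2 servings of eggs: +16.0 g protein for $0.90 (total $0.90, still need 38.0 g).
Take 3 servings of lentils: +36.0 g protein for $3.00 (total $3.90, still need 2.0 g).
Take 0.6667 servings of whole-barley bread: +2.0 g protein for $0.23 (total $4.13, still need 0.0 g).
Greedy by cheapest-per-g is optimal for a single linear constraint, so the minimum cost is $4.13.

$4.13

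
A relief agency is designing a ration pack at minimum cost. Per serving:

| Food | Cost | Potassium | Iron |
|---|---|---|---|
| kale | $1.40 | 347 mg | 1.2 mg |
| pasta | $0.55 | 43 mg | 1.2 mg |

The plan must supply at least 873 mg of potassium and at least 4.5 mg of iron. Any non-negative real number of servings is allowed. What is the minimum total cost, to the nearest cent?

A basic optimal solution has at most two foods positive. Try each food alone and each pair with both targets met exactly.
kale only: max(873/347, 4.5/1.2) = 3.75 servings → $5.25.
pasta only: max(873/43, 4.5/1.2) = 20.3 servings → $11.17.
kale + pasta with both tight: 2.341 servings and 1.409 servings → $4.05.
Cheapest feasible corner: $4.05.

$4.05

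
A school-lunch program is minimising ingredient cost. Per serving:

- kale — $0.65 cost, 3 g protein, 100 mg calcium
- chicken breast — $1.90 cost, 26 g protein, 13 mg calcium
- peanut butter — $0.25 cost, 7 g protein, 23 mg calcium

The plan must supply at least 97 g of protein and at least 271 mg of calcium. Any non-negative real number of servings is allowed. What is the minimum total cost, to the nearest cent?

$3.46

Check every corner: each single food scaled to meet both minima, and each pair solved so both constraints bind.
kale only: max(97/3, 271/100) = 32.33 servings → $21.02.
chicken breast only: max(97/26, 271/13) = 20.85 servings → $39.61.
peanut butter only: max(97/7, 271/23) = 13.86 servings → $3.46.
kale + chicken breast with both tight: 2.259 servings and 3.47 servings → $8.06.
kale + peanut butter: intersection lies outside the first quadrant.
chicken breast + peanut butter with both tight: 0.6588 servings and 11.41 servings → $4.10.
The minimum over all feasible corners is $3.46.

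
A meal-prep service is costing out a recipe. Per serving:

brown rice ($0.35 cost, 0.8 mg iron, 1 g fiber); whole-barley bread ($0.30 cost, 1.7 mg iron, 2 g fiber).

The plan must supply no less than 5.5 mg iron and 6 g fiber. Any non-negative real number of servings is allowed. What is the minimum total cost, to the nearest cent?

At the optimum either one food covers both requirements or two foods hit both targets exactly; no other combination can be cheaper.
brown rice only: max(5.5/0.8, 6/1) = 6.875 servings → $2.41.
whole-barley bread only: max(5.5/1.7, 6/2) = 3.235 servings → $0.97.
brown rice + whole-barley bread: the both-tight solution has a negative serving — not a feasible corner.
Cheapest feasible corner: $0.97.

$0.97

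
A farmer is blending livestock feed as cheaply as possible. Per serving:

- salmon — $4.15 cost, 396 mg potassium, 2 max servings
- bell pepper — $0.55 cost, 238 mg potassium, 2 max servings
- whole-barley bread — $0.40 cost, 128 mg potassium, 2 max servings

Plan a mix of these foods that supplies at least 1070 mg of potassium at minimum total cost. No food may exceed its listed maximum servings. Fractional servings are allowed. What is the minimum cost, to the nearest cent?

Cost per mg of potassium: bell pepper $0.0023, whole-barley bread $0.0031, salmon $0.0105.
Take 2 servings of bell pepper: +476.0 mg potassium for $1.10 (total $1.10, still need 594.0 mg).
Take 2 servings of whole-barley bread: +256.0 mg potassium for $0.80 (total $1.90, still need 338.0 mg).
Take 0.8535 servings of salmon: +338.0 mg potassium for $3.54 (total $5.44, still need 0.0 mg).
Greedy by cheapest-per-mg is optimal for a single linear constraint, so the minimum cost is $5.44.

$5.44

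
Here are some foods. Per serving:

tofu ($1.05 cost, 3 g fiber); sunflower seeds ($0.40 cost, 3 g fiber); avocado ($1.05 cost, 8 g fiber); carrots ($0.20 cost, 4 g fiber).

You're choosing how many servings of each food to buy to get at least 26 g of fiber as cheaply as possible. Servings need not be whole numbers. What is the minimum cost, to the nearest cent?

Cost per g of fiber: carrots $0.0500, avocado $0.1313, sunflower seeds $0.1333, tofu $0.3500.
With no serving limits, use only carrots: 26 g / 4 g = 6.5 servings × $0.20 = $1.30.

$1.30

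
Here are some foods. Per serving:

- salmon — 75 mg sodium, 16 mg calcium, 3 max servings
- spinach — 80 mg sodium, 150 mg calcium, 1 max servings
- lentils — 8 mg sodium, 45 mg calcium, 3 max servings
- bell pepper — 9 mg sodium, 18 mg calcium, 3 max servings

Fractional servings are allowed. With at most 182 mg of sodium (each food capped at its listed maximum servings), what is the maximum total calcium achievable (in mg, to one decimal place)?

349.9 mg

Calcium per mg sodium: lentils 5.625, bell pepper 2, spinach 1.875, salmon 0.2133.
Take 3 servings of lentils: uses 24 mg sodium, +135.0 mg calcium (running total 135.0 mg).
Take 3 servings of bell pepper: uses 27 mg sodium, +54.0 mg calcium (running total 189.0 mg).
Take 1 serving of spinach: uses 80 mg sodium, +150.0 mg calcium (running total 339.0 mg).
Take 0.68 servings of salmon: uses 51 mg sodium, +10.9 mg calcium (running total 349.9 mg).
Filling greedily by calcium-per-mg sodium is optimal for one linear limit, giving 349.9 mg.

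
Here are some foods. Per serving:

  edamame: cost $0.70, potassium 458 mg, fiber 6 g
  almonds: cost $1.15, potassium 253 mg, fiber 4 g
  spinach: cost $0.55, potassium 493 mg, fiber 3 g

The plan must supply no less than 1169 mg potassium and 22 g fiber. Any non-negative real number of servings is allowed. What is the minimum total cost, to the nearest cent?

An LP optimum is at a vertex; with two nutrient constraints at most two foods are used. Check each candidate.
edamame only: max(1169/458, 22/6) = 3.667 servings → $2.57.
almonds only: max(1169/253, 22/4) = 5.5 servings → $6.33.
spinach only: max(1169/493, 22/3) = 7.333 servings → $4.03.
edamame + almonds: the both-tight solution has a negative serving — not a feasible corner.
edamame + spinach: the both-tight solution has a negative serving — not a feasible corner.
almonds + spinach: intersection lies outside the first quadrant.
Cheapest feasible corner: $2.57.

$2.57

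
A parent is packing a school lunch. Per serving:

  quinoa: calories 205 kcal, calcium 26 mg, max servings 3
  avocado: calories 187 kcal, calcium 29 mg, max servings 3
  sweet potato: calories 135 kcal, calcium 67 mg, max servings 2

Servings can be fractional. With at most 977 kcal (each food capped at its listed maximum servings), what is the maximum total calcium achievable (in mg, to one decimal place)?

239.5 mg

Calcium per kcal: sweet potato 0.4963, avocado 0.1551, quinoa 0.1268.
Take 2 servings of sweet potato: uses 270 kcal, +134.0 mg calcium (running total 134.0 mg).
Take 3 servings of avocado: uses 561 kcal, +87.0 mg calcium (running total 221.0 mg).
Take 0.7122 servings of quinoa: uses 146 kcal, +18.5 mg calcium (running total 239.5 mg).
Filling greedily by calcium-per-kcal is optimal for one linear limit, giving 239.5 mg.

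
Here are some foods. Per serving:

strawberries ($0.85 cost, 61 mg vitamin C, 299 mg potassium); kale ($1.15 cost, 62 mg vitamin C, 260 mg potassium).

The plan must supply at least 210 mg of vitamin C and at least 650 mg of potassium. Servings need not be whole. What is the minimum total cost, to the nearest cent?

$2.93

A basic optimal solution has at most two foods positive. Try each food alone and each pair with both targets met exactly.
strawberries only: max(210/61, 650/299) = 3.443 servings → $2.93.
kale only: max(210/62, 650/260) = 3.387 servings → $3.90.
strawberries + kale: intersection lies outside the first quadrant.
The minimum over all feasible corners is $2.93.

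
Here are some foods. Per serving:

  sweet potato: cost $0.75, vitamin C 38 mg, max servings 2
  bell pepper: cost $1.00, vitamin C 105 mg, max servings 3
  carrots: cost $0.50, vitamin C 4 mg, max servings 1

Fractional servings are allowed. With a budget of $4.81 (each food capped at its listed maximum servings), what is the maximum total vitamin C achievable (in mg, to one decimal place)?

393.5 mg

Vitamin C per dollar: bell pepper 105, sweet potato 50.67, carrots 8.
Take 3 servings of bell pepper: spends $3.00, +315.0 mg vitamin C (running total 315.0 mg).
Take 2 servings of sweet potato: spends $1.50, +76.0 mg vitamin C (running total 391.0 mg).
Take 0.62 servings of carrots: spends $0.31, +2.5 mg vitamin C (running total 393.5 mg).
Greedy by best ratio exhausts the cost allowance optimally: 393.5 mg.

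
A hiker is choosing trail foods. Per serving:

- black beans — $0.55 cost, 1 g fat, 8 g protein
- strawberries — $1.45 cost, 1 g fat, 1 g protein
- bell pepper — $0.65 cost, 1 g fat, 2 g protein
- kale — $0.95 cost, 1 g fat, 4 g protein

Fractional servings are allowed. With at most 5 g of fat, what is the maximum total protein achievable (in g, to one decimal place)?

40.0 g

Protein per g fat: black beans 8, kale 4, bell pepper 2, strawberries 1.
With no serving limits, spend the whole fat allowance on black beans: 5 g / 1 g × 8 g = 40.0 g.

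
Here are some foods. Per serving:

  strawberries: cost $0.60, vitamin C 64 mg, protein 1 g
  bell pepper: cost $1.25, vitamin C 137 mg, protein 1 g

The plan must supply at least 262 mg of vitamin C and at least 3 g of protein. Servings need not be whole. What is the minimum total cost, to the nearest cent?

Check every corner: each single food scaled to meet both minima, and each pair solved so both constraints bind.
strawberries only: max(262/64, 3/1) = 4.094 servings → $2.46.
bell pepper only: max(262/137, 3/1) = 3 servings → $3.75.
strawberries + bell pepper with both tight: 2.041 servings and 0.9589 servings → $2.42.
Cheapest feasible corner: $2.42.

$2.42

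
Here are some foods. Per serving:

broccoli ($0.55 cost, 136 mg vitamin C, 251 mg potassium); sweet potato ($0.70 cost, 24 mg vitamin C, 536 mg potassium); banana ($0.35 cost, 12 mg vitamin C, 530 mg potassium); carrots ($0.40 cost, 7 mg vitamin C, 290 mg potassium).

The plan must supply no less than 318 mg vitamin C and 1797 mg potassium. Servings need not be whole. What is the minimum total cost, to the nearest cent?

broccoli only: max(318/136, 1797/251) = 7.159 servings → $3.94.
sweet potato only: max(318/24, 1797/536) = 13.25 servings → $9.28.
banana only: max(318/12, 1797/530) = 26.5 servings → $9.28.
carrots only: max(318/7, 1797/290) = 45.43 servings → $18.17.
broccoli + sweet potato with both tight: 1.904 servings and 2.461 servings → $2.77.
broccoli + banana with both tight: 2.128 servings and 2.383 servings → $2.00.
broccoli + carrots with both tight: 2.113 servings and 4.367 servings → $2.91.
sweet potato + banana: intersection lies outside the first quadrant.
sweet potato + carrots with both targets exact would need a negative amount; discard.
banana + carrots: the both-tight solution has a negative serving — not a feasible corner.
So the least-cost plan costs $2.00.

$2.00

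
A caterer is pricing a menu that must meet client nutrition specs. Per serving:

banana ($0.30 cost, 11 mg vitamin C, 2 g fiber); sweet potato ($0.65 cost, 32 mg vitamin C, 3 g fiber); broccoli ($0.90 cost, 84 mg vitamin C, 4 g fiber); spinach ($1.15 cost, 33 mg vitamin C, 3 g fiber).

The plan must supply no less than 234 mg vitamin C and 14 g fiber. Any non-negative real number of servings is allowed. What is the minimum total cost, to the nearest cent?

banana only: max(234/11, 14/2) = 21.27 servings → $6.38.
sweet potato only: max(234/32, 14/3) = 7.312 servings → $4.75.
broccoli only: max(234/84, 14/4) = 3.5 servings → $3.15.
spinach only: max(234/33, 14/3) = 7.091 servings → $8.15.
banana + sweet potato: intersection lies outside the first quadrant.
banana + broccoli with both tight: 1.935 servings and 2.532 servings → $2.86.
banana + spinach: the both-tight solution has a negative serving — not a feasible corner.
sweet potato + broccoli with both tight: 1.935 servings and 2.048 servings → $3.10.
sweet potato + spinach: intersection lies outside the first quadrant.
broccoli + spinach with both tight: 2 servings and 2 servings → $4.10.
So the least-cost plan costs $2.86.

$2.86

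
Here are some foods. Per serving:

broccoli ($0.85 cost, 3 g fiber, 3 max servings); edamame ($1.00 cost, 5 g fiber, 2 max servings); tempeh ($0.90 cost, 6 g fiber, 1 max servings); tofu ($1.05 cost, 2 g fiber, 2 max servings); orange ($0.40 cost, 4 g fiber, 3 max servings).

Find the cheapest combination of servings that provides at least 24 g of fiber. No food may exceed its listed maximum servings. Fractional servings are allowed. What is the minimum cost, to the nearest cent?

$3.30

Cost per g of fiber: orange $0.1000, tempeh $0.1500, edamame $0.2000, broccoli $0.2833, tofu $0.5250.
Take 3 servings of orange: +12.0 g fiber for $1.20 (total $1.20, still need 12.0 g).
Take 1 serving of tempeh: +6.0 g fiber for $0.90 (total $2.10, still need 6.0 g).
Take 1.2 servings of edamame: +6.0 g fiber for $1.20 (total $3.30, still need 0.0 g).
Filling from the cheapest source first is optimal under one linear minimum: $3.30.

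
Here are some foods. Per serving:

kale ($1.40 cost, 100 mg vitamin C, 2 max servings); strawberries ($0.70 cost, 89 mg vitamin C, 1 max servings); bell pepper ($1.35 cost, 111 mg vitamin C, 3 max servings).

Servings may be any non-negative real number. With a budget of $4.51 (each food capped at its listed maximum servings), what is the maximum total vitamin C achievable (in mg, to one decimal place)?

Vitamin C per dollar: strawberries 127.1, bell pepper 82.22, kale 71.43.
Take 1 serving of strawberries: spends $0.70, +89.0 mg vitamin C (running total 89.0 mg).
Take 2.822 servings of bell pepper: spends $3.81, +313.3 mg vitamin C (running total 402.3 mg).
Filling greedily by vitamin C-per-dollar is optimal for one linear limit, giving 402.3 mg.

402.3 mg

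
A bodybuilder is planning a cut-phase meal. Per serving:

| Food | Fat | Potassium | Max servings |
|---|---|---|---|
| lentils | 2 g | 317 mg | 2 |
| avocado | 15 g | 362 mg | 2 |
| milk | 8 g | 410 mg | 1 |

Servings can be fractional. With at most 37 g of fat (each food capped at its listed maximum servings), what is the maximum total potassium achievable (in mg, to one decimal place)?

Potassium per g fat: lentils 158.5, milk 51.25, avocado 24.13.
Take 2 servings of lentils: uses 4 g fat, +634.0 mg potassium (running total 634.0 mg).
Take 1 serving of milk: uses 8 g fat, +410.0 mg potassium (running total 1044.0 mg).
Take 1.667 servings of avocado: uses 25 g fat, +603.3 mg potassium (running total 1647.3 mg).
Filling greedily by potassium-per-g fat is optimal for one linear limit, giving 1647.3 mg.

1647.3 mg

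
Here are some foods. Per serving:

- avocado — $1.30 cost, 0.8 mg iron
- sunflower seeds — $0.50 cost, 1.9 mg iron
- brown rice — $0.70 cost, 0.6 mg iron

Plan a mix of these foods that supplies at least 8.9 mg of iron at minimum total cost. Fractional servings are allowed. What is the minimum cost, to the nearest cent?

Cost per mg of iron: sunflower seeds $0.2632, brown rice $1.1667, avocado $1.6250.
With no serving limits, use only sunflower seeds: 8.9 mg / 1.9 mg = 4.684 servings × $0.50 = $2.34.

$2.34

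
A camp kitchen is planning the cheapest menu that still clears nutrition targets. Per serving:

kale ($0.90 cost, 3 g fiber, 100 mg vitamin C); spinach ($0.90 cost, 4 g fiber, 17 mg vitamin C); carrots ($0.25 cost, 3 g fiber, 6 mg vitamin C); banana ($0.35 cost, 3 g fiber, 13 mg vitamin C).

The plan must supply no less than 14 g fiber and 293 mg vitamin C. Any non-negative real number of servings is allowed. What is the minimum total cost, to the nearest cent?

$3.00

Compare the cost at each extreme point of the feasible region.
kale only: max(14/3, 293/100) = 4.667 servings → $4.20.
spinach only: max(14/4, 293/17) = 17.24 servings → $15.51.
carrots only: max(14/3, 293/6) = 48.83 servings → $12.21.
banana only: max(14/3, 293/13) = 22.54 servings → $7.89.
kale + spinach with both tight: 2.676 servings and 1.493 servings → $3.75.
kale + carrots with both tight: 2.819 servings and 1.848 servings → $3.00.
kale + banana with both tight: 2.67 servings and 1.996 servings → $3.10.
spinach + carrots: intersection lies outside the first quadrant.
spinach + banana: the both-tight solution has a negative serving — not a feasible corner.
carrots + banana with both targets exact would need a negative amount; discard.
Cheapest feasible corner: $3.00.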